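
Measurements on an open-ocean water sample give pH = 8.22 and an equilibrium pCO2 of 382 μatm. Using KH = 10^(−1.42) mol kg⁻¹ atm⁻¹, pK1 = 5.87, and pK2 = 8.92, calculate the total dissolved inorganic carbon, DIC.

DIC = 3.91 mmol/kg

[CO2*] = KH · pCO2 = 10^(−1.42) × 382×10^-6 = 1.452×10^-5 mol/kg
α₀ = 1/(1 + K1/[H⁺] + K1K2/[H⁺]²) = 1/(1 + 10^+2.35 + 10^+1.65) = 0.003710
DIC = [CO2*]/α₀ = 1.452×10^-5 / 0.003710 = 3.91 mmol/kg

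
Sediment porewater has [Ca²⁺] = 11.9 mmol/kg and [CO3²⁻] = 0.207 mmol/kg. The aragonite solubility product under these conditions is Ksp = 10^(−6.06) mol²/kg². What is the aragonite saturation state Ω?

Ksp = 10^(−6.06) = 8.710×10^-7
Ω = [Ca²⁺][CO3²⁻]/Ksp = (11.9×10^-3)(0.207×10^-3) / 8.710×10^-7 = 2.83

Ω = 2.83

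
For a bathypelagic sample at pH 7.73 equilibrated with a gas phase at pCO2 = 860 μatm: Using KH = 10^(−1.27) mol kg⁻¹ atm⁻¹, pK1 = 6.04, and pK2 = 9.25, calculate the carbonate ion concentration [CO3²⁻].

[CO2*] = KH · pCO2 = 10^(−1.27) × 860×10^-6 = 4.618×10^-5 mol/kg
α₀ = 1/(1 + K1/[H⁺] + K1K2/[H⁺]²) = 1/(1 + 10^+1.69 + 10^+0.17) = 0.01943
DIC = [CO2*]/α₀ = 4.618×10^-5 / 0.01943 = 2.377 mmol/kg
[CO3²⁻] = α₂·DIC; α₂ = 0.02874, so [CO3²⁻] = 0.02874 × 2.377 = 0.0683 mmol/kg

[CO3²⁻] = 0.0683 mmol/kg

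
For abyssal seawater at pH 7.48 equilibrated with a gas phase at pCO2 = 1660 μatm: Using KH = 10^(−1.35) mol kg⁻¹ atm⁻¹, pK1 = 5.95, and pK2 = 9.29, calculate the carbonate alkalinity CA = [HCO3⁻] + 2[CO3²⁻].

[CO2*] = KH · pCO2 = 10^(−1.35) × 1660×10^-6 = 7.415×10^-5 mol/kg
α₀ = 1/(1 + K1/[H⁺] + K1K2/[H⁺]²) = 1/(1 + 10^+1.53 + 10^-0.28) = 0.02824
DIC = [CO2*]/α₀ = 7.415×10^-5 / 0.02824 = 2.626 mmol/kg
CA = (α₁ + 2α₂)·DIC = (0.9569 + 2×0.01482) × 2.626 = 2.59 mmol/kg

CA = 2.59 mmol/kg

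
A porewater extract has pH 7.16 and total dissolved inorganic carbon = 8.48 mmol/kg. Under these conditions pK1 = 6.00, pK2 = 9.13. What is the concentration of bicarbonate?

[HCO3⁻] = 7.85 mmol/kg

α₁ = 1 / (1 + [H⁺]/K1 + K2/[H⁺]) = 1 / (1 + 10^-1.16 + 10^-1.97)
   = 1 / (1 + 0.069183 + 0.010715) = 1/1.0799 = 0.9260
[HCO3⁻] = α₁ × DIC = 0.9260 × 8.48 = 7.85 mmol/kg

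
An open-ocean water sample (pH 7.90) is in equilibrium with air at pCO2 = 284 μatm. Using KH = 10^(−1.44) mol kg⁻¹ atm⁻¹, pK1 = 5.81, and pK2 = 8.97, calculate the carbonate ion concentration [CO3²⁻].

[CO2*] = KH · pCO2 = 10^(−1.44) × 284×10^-6 = 1.031×10^-5 mol/kg
α₀ = 1/(1 + K1/[H⁺] + K1K2/[H⁺]²) = 1/(1 + 10^+2.09 + 10^+1.02) = 0.007435
DIC = [CO2*]/α₀ = 1.031×10^-5 / 0.007435 = 1.387 mmol/kg
[CO3²⁻] = α₂·DIC; α₂ = 0.07785, so [CO3²⁻] = 0.07785 × 1.387 = 0.108 mmol/kg

[CO3²⁻] = 0.108 mmol/kg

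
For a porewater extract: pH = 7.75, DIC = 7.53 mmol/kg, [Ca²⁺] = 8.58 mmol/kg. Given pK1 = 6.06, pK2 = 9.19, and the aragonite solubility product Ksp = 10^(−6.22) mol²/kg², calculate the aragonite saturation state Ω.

α₂ = 1 / (1 + [H⁺]/K2 + [H⁺]²/(K1K2)) = 1 / (1 + 10^+1.44 + 10^-0.25)
   = 1 / (1 + 27.542 + 0.56234) = 1/29.105 = 0.03436
[CO3²⁻] = α₂ × DIC = 0.03436 × 7.53 = 0.2587 mmol/kg
Ksp = 10^(−6.22) = 6.026×10^-7
Ω = [Ca²⁺][CO3²⁻]/Ksp = (8.58×10^-3)(2.587×10^-4) / 6.026×10^-7 = 3.68

Ω = 3.68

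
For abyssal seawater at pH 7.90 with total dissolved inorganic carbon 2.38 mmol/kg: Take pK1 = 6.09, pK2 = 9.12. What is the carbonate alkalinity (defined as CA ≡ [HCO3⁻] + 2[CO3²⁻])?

CA = [HCO3⁻] + 2[CO3²⁻] = (α₁ + 2α₂)·DIC
At pH 7.90: [H⁺]/K1 = 10^-1.81 = 0.015488, K2/[H⁺] = 10^-1.22 = 0.060256
α₁ = 1/(1 + 0.015488 + 0.060256) = 1/1.0757 = 0.9296; α₂ = α₁·K2/[H⁺] = 0.05601
α₁ + 2α₂ = 1.0416
CA = 1.0416 × 2.38 = 2.48 mmol/kg

CA = 2.48 mmol/kg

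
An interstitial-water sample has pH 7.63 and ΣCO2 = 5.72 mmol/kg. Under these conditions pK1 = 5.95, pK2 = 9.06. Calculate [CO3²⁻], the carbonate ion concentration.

[CO3²⁻] = 0.201 mmol/kg

α₂ = 1 / (1 + [H⁺]/K2 + [H⁺]²/(K1K2)) = 1 / (1 + 10^+1.43 + 10^-0.25)
   = 1 / (1 + 26.915 + 0.56234) = 1/28.478 = 0.03512
[CO3²⁻] = α₂ × DIC = 0.03512 × 5.72 = 0.201 mmol/kg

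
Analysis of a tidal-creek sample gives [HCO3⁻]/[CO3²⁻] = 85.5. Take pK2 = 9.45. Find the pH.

pH = 7.52

From K2 = [H⁺][CO3²⁻]/[HCO3⁻]:  pH = pK2 − log₁₀([HCO3⁻]/[CO3²⁻])
log₁₀(85.5) = +1.932
pH = 9.45 − (+1.932) = 7.52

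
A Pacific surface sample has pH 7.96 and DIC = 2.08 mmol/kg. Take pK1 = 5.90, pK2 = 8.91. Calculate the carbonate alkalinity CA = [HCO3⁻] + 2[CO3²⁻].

CA = [HCO3⁻] + 2[CO3²⁻] = (α₁ + 2α₂)·DIC
At pH 7.96: [H⁺]/K1 = 10^-2.06 = 0.0087096, K2/[H⁺] = 10^-0.95 = 0.11220
α₁ = 1/(1 + 0.0087096 + 0.11220) = 1/1.1209 = 0.8921; α₂ = α₁·K2/[H⁺] = 0.1001
α₁ + 2α₂ = 1.0923
CA = 1.0923 × 2.08 = 2.27 mmol/kg

CA = 2.27 mmol/kg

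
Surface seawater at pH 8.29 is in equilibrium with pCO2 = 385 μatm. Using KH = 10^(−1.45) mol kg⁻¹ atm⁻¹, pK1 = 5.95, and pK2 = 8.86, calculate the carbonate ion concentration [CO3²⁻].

[CO2*] = KH · pCO2 = 10^(−1.45) × 385×10^-6 = 1.366×10^-5 mol/kg
α₀ = 1/(1 + K1/[H⁺] + K1K2/[H⁺]²) = 1/(1 + 10^+2.34 + 10^+1.77) = 0.003589
DIC = [CO2*]/α₀ = 1.366×10^-5 / 0.003589 = 3.807 mmol/kg
[CO3²⁻] = α₂·DIC; α₂ = 0.2113, so [CO3²⁻] = 0.2113 × 3.807 = 0.804 mmol/kg

[CO3²⁻] = 0.804 mmol/kg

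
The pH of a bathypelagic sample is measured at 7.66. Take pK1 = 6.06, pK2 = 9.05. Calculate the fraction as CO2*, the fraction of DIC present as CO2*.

α₀ = 0.0236

α₀ = 1 / (1 + K1/[H⁺] + K1K2/[H⁺]²) = 1 / (1 + 10^+1.60 + 10^+0.21)
   = 1 / (1 + 39.811 + 1.6218) = 1/42.433 = 0.02357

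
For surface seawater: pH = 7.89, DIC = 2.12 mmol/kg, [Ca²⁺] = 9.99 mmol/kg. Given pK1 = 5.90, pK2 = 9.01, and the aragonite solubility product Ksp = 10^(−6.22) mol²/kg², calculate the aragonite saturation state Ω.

α₂ = 1 / (1 + [H⁺]/K2 + [H⁺]²/(K1K2)) = 1 / (1 + 10^+1.12 + 10^-0.87)
   = 1 / (1 + 13.183 + 0.13490) = 1/14.317 = 0.06984
[CO3²⁻] = α₂ × DIC = 0.06984 × 2.12 = 0.1481 mmol/kg
Ksp = 10^(−6.22) = 6.026×10^-7
Ω = [Ca²⁺][CO3²⁻]/Ksp = (9.99×10^-3)(1.481×10^-4) / 6.026×10^-7 = 2.45

Ω = 2.45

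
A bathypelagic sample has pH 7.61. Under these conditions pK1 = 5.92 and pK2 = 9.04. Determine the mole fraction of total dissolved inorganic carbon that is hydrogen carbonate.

α₁ = 1 / (1 + [H⁺]/K1 + K2/[H⁺]) = 1 / (1 + 10^-1.69 + 10^-1.43)
   = 1 / (1 + 0.020417 + 0.037154) = 1/1.0576 = 0.9456

α₁ = 0.946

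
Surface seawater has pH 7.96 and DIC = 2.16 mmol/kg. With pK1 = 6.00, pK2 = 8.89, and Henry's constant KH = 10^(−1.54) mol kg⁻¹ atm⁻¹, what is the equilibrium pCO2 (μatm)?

pCO2 = 728 μatm

α₀ = 1 / (1 + K1/[H⁺] + K1K2/[H⁺]²) = 1 / (1 + 10^+1.96 + 10^+1.03)
   = 1 / (1 + 91.201 + 10.715) = 1/102.92 = 0.009717
[CO2*] = α₀ × DIC = 0.009717 × 2.16 = 0.02099 mmol/kg
pCO2 = [CO2*]/KH = 2.099×10^-5 / 2.884×10^-2 = 728 μatm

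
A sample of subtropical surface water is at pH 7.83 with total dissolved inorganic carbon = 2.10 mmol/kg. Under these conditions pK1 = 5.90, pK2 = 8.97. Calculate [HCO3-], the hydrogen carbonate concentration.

[HCO3⁻] = 1.94 mmol/kg

α₁ = 1 / (1 + [H⁺]/K1 + K2/[H⁺]) = 1 / (1 + 10^-1.93 + 10^-1.14)
   = 1 / (1 + 0.011749 + 0.072444) = 1/1.0842 = 0.9223
[HCO3⁻] = α₁ × DIC = 0.9223 × 2.10 = 1.94 mmol/kg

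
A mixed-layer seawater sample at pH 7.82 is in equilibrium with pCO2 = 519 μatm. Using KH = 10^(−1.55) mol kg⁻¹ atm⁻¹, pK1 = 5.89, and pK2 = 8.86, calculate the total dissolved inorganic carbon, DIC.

[CO2*] = KH · pCO2 = 10^(−1.55) × 519×10^-6 = 1.463×10^-5 mol/kg
α₀ = 1/(1 + K1/[H⁺] + K1K2/[H⁺]²) = 1/(1 + 10^+1.93 + 10^+0.89) = 0.01065
DIC = [CO2*]/α₀ = 1.463×10^-5 / 0.01065 = 1.37 mmol/kg

DIC = 1.37 mmol/kg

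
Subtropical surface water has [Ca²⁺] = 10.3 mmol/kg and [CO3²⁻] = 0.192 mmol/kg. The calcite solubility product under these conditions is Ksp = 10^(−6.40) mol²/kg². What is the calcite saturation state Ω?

Ω = 4.97

Ksp = 10^(−6.40) = 3.981×10^-7
Ω = [Ca²⁺][CO3²⁻]/Ksp = (10.3×10^-3)(0.192×10^-3) / 3.981×10^-7 = 4.97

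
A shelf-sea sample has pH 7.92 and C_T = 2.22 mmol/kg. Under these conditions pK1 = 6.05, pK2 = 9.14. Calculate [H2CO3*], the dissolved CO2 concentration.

α₀ = 1 / (1 + K1/[H⁺] + K1K2/[H⁺]²) = 1 / (1 + 10^+1.87 + 10^+0.65)
   = 1 / (1 + 74.131 + 4.4668) = 1/79.598 = 0.01256
[CO2*] = α₀ × DIC = 0.01256 × 2.22 = 0.0279 mmol/kg

[CO2*] = 0.0279 mmol/kg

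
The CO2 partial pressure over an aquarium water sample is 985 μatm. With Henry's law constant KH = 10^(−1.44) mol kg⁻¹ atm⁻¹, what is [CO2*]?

KH = 10^(−1.44) = 3.631×10^-2 mol kg⁻¹ atm⁻¹
[CO2*] = KH · pCO2 = 3.631×10^-2 × 985×10^-6 atm = 3.58×10^-5 mol/kg

[CO2*] = 35.8 μmol/kg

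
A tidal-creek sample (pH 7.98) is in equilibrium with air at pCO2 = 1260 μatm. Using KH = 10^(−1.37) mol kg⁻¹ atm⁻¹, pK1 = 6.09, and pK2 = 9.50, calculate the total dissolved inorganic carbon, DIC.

[CO2*] = KH · pCO2 = 10^(−1.37) × 1260×10^-6 = 5.375×10^-5 mol/kg
α₀ = 1/(1 + K1/[H⁺] + K1K2/[H⁺]²) = 1/(1 + 10^+1.89 + 10^+0.37) = 0.01235
DIC = [CO2*]/α₀ = 5.375×10^-5 / 0.01235 = 4.35 mmol/kg

DIC = 4.35 mmol/kg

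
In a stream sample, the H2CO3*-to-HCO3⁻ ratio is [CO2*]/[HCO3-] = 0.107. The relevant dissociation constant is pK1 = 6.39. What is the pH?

From K1 = [H⁺][HCO3-]/[CO2*]:  pH = pK1 − log₁₀([CO2*]/[HCO3-])
log₁₀(0.107) = -0.971
pH = 6.39 − (-0.971) = 7.36

pH = 7.36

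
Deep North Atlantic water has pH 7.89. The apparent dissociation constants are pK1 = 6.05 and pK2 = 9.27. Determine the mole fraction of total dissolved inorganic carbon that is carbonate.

α₂ = 1 / (1 + [H⁺]/K2 + [H⁺]²/(K1K2)) = 1 / (1 + 10^+1.38 + 10^-0.46)
   = 1 / (1 + 23.988 + 0.34674) = 1/25.335 = 0.03947

α₂ = 0.0395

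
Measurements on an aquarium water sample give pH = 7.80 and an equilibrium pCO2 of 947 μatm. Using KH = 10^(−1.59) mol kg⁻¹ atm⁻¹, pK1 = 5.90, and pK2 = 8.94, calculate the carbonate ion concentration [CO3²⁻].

[CO2*] = KH · pCO2 = 10^(−1.59) × 947×10^-6 = 2.434×10^-5 mol/kg
α₀ = 1/(1 + K1/[H⁺] + K1K2/[H⁺]²) = 1/(1 + 10^+1.90 + 10^+0.76) = 0.01160
DIC = [CO2*]/α₀ = 2.434×10^-5 / 0.01160 = 2.098 mmol/kg
[CO3²⁻] = α₂·DIC; α₂ = 0.06677, so [CO3²⁻] = 0.06677 × 2.098 = 0.140 mmol/kg

[CO3²⁻] = 0.140 mmol/kg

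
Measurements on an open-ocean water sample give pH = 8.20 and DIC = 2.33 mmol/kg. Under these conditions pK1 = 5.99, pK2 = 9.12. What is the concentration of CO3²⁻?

[CO3²⁻] = 0.249 mmol/kg

α₂ = 1 / (1 + [H⁺]/K2 + [H⁺]²/(K1K2)) = 1 / (1 + 10^+0.92 + 10^-1.29)
   = 1 / (1 + 8.3176 + 0.051286) = 1/9.3689 = 0.1067
[CO3²⁻] = α₂ × DIC = 0.1067 × 2.33 = 0.249 mmol/kg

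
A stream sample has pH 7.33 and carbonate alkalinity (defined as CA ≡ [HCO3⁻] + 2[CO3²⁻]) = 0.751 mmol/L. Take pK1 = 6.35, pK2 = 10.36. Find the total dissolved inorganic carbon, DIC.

CA = [HCO3⁻] + 2[CO3²⁻] = (α₁ + 2α₂)·DIC
At pH 7.33: [H⁺]/K1 = 10^-0.98 = 0.10471, K2/[H⁺] = 10^-3.03 = 0.00093325
α₁ = 1/(1 + 0.10471 + 0.00093325) = 1/1.1056 = 0.9044; α₂ = α₁·K2/[H⁺] = 0.0008441
α₁ + 2α₂ = 0.9061
DIC = CA / (α₁ + 2α₂) = 0.751 / 0.9061 = 0.829 mmol/L

DIC = 0.829 mmol/L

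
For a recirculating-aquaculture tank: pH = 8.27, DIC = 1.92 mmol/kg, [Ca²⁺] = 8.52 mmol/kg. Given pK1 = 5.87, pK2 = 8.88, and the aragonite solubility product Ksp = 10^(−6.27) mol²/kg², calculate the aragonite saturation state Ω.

Ω = 5.98

α₂ = 1 / (1 + [H⁺]/K2 + [H⁺]²/(K1K2)) = 1 / (1 + 10^+0.61 + 10^-1.79)
   = 1 / (1 + 4.0738 + 0.016218) = 1/5.0900 = 0.1965
[CO3²⁻] = α₂ × DIC = 0.1965 × 1.92 = 0.3772 mmol/kg
Ksp = 10^(−6.27) = 5.370×10^-7
Ω = [Ca²⁺][CO3²⁻]/Ksp = (8.52×10^-3)(3.772×10^-4) / 5.370×10^-7 = 5.98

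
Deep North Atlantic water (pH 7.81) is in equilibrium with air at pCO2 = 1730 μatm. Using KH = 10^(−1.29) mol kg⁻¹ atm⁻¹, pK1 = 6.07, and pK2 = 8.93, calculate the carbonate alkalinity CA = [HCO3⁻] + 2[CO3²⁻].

[CO2*] = KH · pCO2 = 10^(−1.29) × 1730×10^-6 = 8.873×10^-5 mol/kg
α₀ = 1/(1 + K1/[H⁺] + K1K2/[H⁺]²) = 1/(1 + 10^+1.74 + 10^+0.62) = 0.01663
DIC = [CO2*]/α₀ = 8.873×10^-5 / 0.01663 = 5.334 mmol/kg
CA = (α₁ + 2α₂)·DIC = (0.9140 + 2×0.06934) × 5.334 = 5.62 mmol/kg

CA = 5.62 mmol/kg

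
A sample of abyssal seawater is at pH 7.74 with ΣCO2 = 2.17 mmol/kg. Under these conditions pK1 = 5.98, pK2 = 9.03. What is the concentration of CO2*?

α₀ = 1 / (1 + K1/[H⁺] + K1K2/[H⁺]²) = 1 / (1 + 10^+1.76 + 10^+0.47)
   = 1 / (1 + 57.544 + 2.9512) = 1/61.495 = 0.01626
[CO2*] = α₀ × DIC = 0.01626 × 2.17 = 0.0353 mmol/kg

[CO2*] = 0.0353 mmol/kg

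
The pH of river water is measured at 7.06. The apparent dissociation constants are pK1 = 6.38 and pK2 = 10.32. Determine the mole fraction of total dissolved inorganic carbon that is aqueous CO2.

α₀ = 0.173

α₀ = 1 / (1 + K1/[H⁺] + K1K2/[H⁺]²) = 1 / (1 + 10^+0.68 + 10^-2.58)
   = 1 / (1 + 4.7863 + 0.0026303) = 1/5.7889 = 0.1727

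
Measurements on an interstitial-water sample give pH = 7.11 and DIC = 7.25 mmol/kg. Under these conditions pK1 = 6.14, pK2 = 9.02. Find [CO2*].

[CO2*] = 0.694 mmol/kg

α₀ = 1 / (1 + K1/[H⁺] + K1K2/[H⁺]²) = 1 / (1 + 10^+0.97 + 10^-0.94)
   = 1 / (1 + 9.3325 + 0.11482) = 1/10.447 = 0.09572
[CO2*] = α₀ × DIC = 0.09572 × 7.25 = 0.694 mmol/kg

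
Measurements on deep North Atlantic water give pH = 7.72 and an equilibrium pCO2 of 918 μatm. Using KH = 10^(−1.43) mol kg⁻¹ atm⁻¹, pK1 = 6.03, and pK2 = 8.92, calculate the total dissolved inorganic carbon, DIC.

DIC = 1.81 mmol/kg

[CO2*] = KH · pCO2 = 10^(−1.43) × 918×10^-6 = 3.411×10^-5 mol/kg
α₀ = 1/(1 + K1/[H⁺] + K1K2/[H⁺]²) = 1/(1 + 10^+1.69 + 10^+0.49) = 0.01884
DIC = [CO2*]/α₀ = 3.411×10^-5 / 0.01884 = 1.81 mmol/kg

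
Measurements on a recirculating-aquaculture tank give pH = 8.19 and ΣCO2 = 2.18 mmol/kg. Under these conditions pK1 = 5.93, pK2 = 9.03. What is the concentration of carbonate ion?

[CO3²⁻] = 0.274 mmol/kg

α₂ = 1 / (1 + [H⁺]/K2 + [H⁺]²/(K1K2)) = 1 / (1 + 10^+0.84 + 10^-1.42)
   = 1 / (1 + 6.9183 + 0.038019) = 1/7.9563 = 0.1257
[CO3²⁻] = α₂ × DIC = 0.1257 × 2.18 = 0.274 mmol/kg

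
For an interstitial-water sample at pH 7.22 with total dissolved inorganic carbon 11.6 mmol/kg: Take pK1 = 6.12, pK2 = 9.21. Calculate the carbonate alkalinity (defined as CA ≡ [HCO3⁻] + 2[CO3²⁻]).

CA = 10.9 mmol/kg

CA = [HCO3⁻] + 2[CO3²⁻] = (α₁ + 2α₂)·DIC
At pH 7.22: [H⁺]/K1 = 10^-1.10 = 0.079433, K2/[H⁺] = 10^-1.99 = 0.010233
α₁ = 1/(1 + 0.079433 + 0.010233) = 1/1.0897 = 0.9177; α₂ = α₁·K2/[H⁺] = 0.009391
α₁ + 2α₂ = 0.9365
CA = 0.9365 × 11.6 = 10.9 mmol/kg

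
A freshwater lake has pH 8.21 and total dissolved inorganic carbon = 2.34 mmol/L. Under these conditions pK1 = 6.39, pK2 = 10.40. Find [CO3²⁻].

α₂ = 1 / (1 + [H⁺]/K2 + [H⁺]²/(K1K2)) = 1 / (1 + 10^+2.19 + 10^+0.37)
   = 1 / (1 + 154.88 + 2.3442) = 1/158.23 = 0.006320
[CO3²⁻] = α₂ × DIC = 0.006320 × 2.34 = 0.0148 mmol/L = 14.8 μmol/L

[CO3²⁻] = 14.8 μmol/L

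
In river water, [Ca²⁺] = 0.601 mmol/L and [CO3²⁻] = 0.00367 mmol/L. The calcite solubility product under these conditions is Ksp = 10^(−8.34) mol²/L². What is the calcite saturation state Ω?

Ksp = 10^(−8.34) = 4.571×10^-9
Ω = [Ca²⁺][CO3²⁻]/Ksp = (0.601×10^-3)(0.00367×10^-3) / 4.571×10^-9 = 0.483

Ω = 0.483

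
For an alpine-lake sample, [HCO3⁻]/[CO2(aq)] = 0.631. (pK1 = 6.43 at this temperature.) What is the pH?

pH = 6.23

From K1 = [H⁺][HCO3⁻]/[CO2(aq)]:  pH = pK1 + log₁₀([HCO3⁻]/[CO2(aq)])
log₁₀(0.631) = -0.200
pH = 6.43 + (-0.200) = 6.23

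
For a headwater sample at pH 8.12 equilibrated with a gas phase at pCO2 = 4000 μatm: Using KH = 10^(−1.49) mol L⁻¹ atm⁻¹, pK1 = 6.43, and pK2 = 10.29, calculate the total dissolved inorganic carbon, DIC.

DIC = 6.51 mmol/L

[CO2*] = KH · pCO2 = 10^(−1.49) × 4000×10^-6 = 1.294×10^-4 mol/L
α₀ = 1/(1 + K1/[H⁺] + K1K2/[H⁺]²) = 1/(1 + 10^+1.69 + 10^-0.48) = 0.01988
DIC = [CO2*]/α₀ = 1.294×10^-4 / 0.01988 = 6.51 mmol/L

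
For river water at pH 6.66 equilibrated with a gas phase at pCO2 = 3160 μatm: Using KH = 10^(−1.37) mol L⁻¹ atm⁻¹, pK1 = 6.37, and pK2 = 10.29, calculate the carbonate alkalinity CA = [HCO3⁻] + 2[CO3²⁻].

CA = 0.263 mmol/L

[CO2*] = KH · pCO2 = 10^(−1.37) × 3160×10^-6 = 1.348×10^-4 mol/L
α₀ = 1/(1 + K1/[H⁺] + K1K2/[H⁺]²) = 1/(1 + 10^+0.29 + 10^-3.34) = 0.3389
DIC = [CO2*]/α₀ = 1.348×10^-4 / 0.3389 = 0.3977 mmol/L
CA = (α₁ + 2α₂)·DIC = (0.6609 + 2×0.0001549) × 0.3977 = 0.263 mmol/L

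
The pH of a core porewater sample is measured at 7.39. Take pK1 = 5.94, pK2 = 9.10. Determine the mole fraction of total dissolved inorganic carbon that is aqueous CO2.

α₀ = 0.0336

α₀ = 1 / (1 + K1/[H⁺] + K1K2/[H⁺]²) = 1 / (1 + 10^+1.45 + 10^-0.26)
   = 1 / (1 + 28.184 + 0.54954) = 1/29.733 = 0.03363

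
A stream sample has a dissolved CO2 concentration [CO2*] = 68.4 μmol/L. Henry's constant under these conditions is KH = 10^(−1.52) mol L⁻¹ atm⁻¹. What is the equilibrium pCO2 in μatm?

pCO2 = 2260 μatm

KH = 10^(−1.52) = 3.020×10^-2 mol L⁻¹ atm⁻¹
pCO2 = [CO2*]/KH = 68.4×10^-6 / 3.020×10^-2 = 2.26×10^-3 atm = 2260 μatm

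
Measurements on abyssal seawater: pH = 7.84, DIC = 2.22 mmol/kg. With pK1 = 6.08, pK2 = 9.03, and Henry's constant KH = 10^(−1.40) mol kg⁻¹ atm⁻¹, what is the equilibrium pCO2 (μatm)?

pCO2 = 896 μatm

α₀ = 1 / (1 + K1/[H⁺] + K1K2/[H⁺]²) = 1 / (1 + 10^+1.76 + 10^+0.57)
   = 1 / (1 + 57.544 + 3.7154) = 1/62.259 = 0.01606
[CO2*] = α₀ × DIC = 0.01606 × 2.22 = 0.03566 mmol/kg
pCO2 = [CO2*]/KH = 3.566×10^-5 / 3.981×10^-2 = 896 μatm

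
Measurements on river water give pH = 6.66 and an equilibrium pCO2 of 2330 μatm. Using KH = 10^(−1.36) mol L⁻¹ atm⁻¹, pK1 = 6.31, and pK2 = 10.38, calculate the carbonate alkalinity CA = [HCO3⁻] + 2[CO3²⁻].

CA = 0.228 mmol/L

[CO2*] = KH · pCO2 = 10^(−1.36) × 2330×10^-6 = 1.017×10^-4 mol/L
α₀ = 1/(1 + K1/[H⁺] + K1K2/[H⁺]²) = 1/(1 + 10^+0.35 + 10^-3.37) = 0.3087
DIC = [CO2*]/α₀ = 1.017×10^-4 / 0.3087 = 0.3294 mmol/L
CA = (α₁ + 2α₂)·DIC = (0.6911 + 2×0.0001317) × 0.3294 = 0.228 mmol/L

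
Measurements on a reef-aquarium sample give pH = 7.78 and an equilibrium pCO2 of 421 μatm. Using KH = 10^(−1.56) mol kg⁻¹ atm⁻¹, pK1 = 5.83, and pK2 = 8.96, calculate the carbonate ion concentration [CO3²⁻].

[CO2*] = KH · pCO2 = 10^(−1.56) × 421×10^-6 = 1.160×10^-5 mol/kg
α₀ = 1/(1 + K1/[H⁺] + K1K2/[H⁺]²) = 1/(1 + 10^+1.95 + 10^+0.77) = 0.01042
DIC = [CO2*]/α₀ = 1.160×10^-5 / 0.01042 = 1.113 mmol/kg
[CO3²⁻] = α₂·DIC; α₂ = 0.06133, so [CO3²⁻] = 0.06133 × 1.113 = 0.0683 mmol/kg

[CO3²⁻] = 0.0683 mmol/kg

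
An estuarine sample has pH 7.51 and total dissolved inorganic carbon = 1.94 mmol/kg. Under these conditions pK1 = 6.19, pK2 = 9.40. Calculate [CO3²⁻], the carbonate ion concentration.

α₂ = 1 / (1 + [H⁺]/K2 + [H⁺]²/(K1K2)) = 1 / (1 + 10^+1.89 + 10^+0.57)
   = 1 / (1 + 77.625 + 3.7154) = 1/82.340 = 0.01214
[CO3²⁻] = α₂ × DIC = 0.01214 × 1.94 = 0.0236 mmol/kg

[CO3²⁻] = 0.0236 mmol/kg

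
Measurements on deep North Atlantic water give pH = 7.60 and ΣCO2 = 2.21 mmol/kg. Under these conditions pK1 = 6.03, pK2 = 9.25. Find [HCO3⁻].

α₁ = 1 / (1 + [H⁺]/K1 + K2/[H⁺]) = 1 / (1 + 10^-1.57 + 10^-1.65)
   = 1 / (1 + 0.026915 + 0.022387) = 1/1.0493 = 0.9530
[HCO3⁻] = α₁ × DIC = 0.9530 × 2.21 = 2.11 mmol/kg

[HCO3⁻] = 2.11 mmol/kg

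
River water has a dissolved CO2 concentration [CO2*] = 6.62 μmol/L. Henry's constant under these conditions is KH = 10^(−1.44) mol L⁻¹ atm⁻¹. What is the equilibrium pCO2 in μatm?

pCO2 = 182 μatm

KH = 10^(−1.44) = 3.631×10^-2 mol L⁻¹ atm⁻¹
pCO2 = [CO2*]/KH = 6.62×10^-6 / 3.631×10^-2 = 1.82×10^-4 atm = 182 μatm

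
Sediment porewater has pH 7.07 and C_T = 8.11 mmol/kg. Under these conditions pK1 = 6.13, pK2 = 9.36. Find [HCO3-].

[HCO3⁻] = 7.24 mmol/kg

α₁ = 1 / (1 + [H⁺]/K1 + K2/[H⁺]) = 1 / (1 + 10^-0.94 + 10^-2.29)
   = 1 / (1 + 0.11482 + 0.0051286) = 1/1.1199 = 0.8929
[HCO3⁻] = α₁ × DIC = 0.8929 × 8.11 = 7.24 mmol/kg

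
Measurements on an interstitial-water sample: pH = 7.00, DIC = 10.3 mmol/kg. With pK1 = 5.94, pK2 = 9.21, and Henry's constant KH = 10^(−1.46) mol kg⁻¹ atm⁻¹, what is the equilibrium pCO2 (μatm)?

pCO2 = 2.37×10^4 μatm

α₀ = 1 / (1 + K1/[H⁺] + K1K2/[H⁺]²) = 1 / (1 + 10^+1.06 + 10^-1.15)
   = 1 / (1 + 11.482 + 0.070795) = 1/12.552 = 0.07967
[CO2*] = α₀ × DIC = 0.07967 × 10.3 = 0.8206 mmol/kg
pCO2 = [CO2*]/KH = 8.206×10^-4 / 3.467×10^-2 = 2.37×10^4 μatm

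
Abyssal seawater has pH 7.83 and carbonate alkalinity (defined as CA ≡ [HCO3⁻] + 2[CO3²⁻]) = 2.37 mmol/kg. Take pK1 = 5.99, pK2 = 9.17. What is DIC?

DIC = 2.30 mmol/kg

CA = [HCO3⁻] + 2[CO3²⁻] = (α₁ + 2α₂)·DIC
At pH 7.83: [H⁺]/K1 = 10^-1.84 = 0.014454, K2/[H⁺] = 10^-1.34 = 0.045709
α₁ = 1/(1 + 0.014454 + 0.045709) = 1/1.0602 = 0.9433; α₂ = α₁·K2/[H⁺] = 0.04311
α₁ + 2α₂ = 1.0295
DIC = CA / (α₁ + 2α₂) = 2.37 / 1.0295 = 2.30 mmol/kg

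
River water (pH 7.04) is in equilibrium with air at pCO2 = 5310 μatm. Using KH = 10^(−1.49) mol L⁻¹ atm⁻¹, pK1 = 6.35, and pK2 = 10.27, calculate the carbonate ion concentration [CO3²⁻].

[CO3²⁻] = 0.496 μmol/L

[CO2*] = KH · pCO2 = 10^(−1.49) × 5310×10^-6 = 1.718×10^-4 mol/L
α₀ = 1/(1 + K1/[H⁺] + K1K2/[H⁺]²) = 1/(1 + 10^+0.69 + 10^-2.54) = 0.1695
DIC = [CO2*]/α₀ = 1.718×10^-4 / 0.1695 = 1.014 mmol/L
[CO3²⁻] = α₂·DIC; α₂ = 0.0004888, so [CO3²⁻] = 0.0004888 × 1.014 = 0.000496 mmol/L = 0.496 μmol/L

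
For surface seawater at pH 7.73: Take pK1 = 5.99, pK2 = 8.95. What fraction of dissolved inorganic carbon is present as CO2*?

α₀ = 1 / (1 + K1/[H⁺] + K1K2/[H⁺]²) = 1 / (1 + 10^+1.74 + 10^+0.52)
   = 1 / (1 + 54.954 + 3.3113) = 1/59.265 = 0.01687

α₀ = 0.0169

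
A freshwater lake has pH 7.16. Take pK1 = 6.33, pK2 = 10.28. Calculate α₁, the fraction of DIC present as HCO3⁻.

α₁ = 0.871

α₁ = 1 / (1 + [H⁺]/K1 + K2/[H⁺]) = 1 / (1 + 10^-0.83 + 10^-3.12)
   = 1 / (1 + 0.14791 + 0.00075858) = 1/1.1487 = 0.8706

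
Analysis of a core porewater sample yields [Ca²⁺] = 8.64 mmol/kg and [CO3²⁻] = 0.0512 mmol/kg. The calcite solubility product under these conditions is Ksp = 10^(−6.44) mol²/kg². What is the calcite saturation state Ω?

Ksp = 10^(−6.44) = 3.631×10^-7
Ω = [Ca²⁺][CO3²⁻]/Ksp = (8.64×10^-3)(0.0512×10^-3) / 3.631×10^-7 = 1.22

Ω = 1.22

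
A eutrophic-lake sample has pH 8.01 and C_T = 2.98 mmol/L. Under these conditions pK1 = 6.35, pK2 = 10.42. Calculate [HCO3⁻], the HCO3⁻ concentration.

α₁ = 1 / (1 + [H⁺]/K1 + K2/[H⁺]) = 1 / (1 + 10^-1.66 + 10^-2.41)
   = 1 / (1 + 0.021878 + 0.0038905) = 1/1.0258 = 0.9749
[HCO3⁻] = α₁ × DIC = 0.9749 × 2.98 = 2.91 mmol/L

[HCO3⁻] = 2.91 mmol/L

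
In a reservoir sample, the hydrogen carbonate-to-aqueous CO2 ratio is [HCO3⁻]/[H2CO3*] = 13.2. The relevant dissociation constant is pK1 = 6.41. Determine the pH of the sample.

pH = 7.53

From K1 = [H⁺][HCO3⁻]/[H2CO3*]:  pH = pK1 + log₁₀([HCO3⁻]/[H2CO3*])
log₁₀(13.2) = +1.121
pH = 6.41 + (+1.121) = 7.53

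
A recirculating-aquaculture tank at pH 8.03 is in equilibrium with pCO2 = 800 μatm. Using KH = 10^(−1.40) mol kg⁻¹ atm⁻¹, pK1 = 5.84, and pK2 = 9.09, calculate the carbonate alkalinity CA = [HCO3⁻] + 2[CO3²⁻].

CA = 5.79 mmol/kg

[CO2*] = KH · pCO2 = 10^(−1.40) × 800×10^-6 = 3.185×10^-5 mol/kg
α₀ = 1/(1 + K1/[H⁺] + K1K2/[H⁺]²) = 1/(1 + 10^+2.19 + 10^+1.13) = 0.005904
DIC = [CO2*]/α₀ = 3.185×10^-5 / 0.005904 = 5.394 mmol/kg
CA = (α₁ + 2α₂)·DIC = (0.9145 + 2×0.07965) × 5.394 = 5.79 mmol/kg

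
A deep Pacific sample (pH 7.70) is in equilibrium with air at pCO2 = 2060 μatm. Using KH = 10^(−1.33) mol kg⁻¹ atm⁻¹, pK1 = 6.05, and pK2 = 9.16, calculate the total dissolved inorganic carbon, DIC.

[CO2*] = KH · pCO2 = 10^(−1.33) × 2060×10^-6 = 9.635×10^-5 mol/kg
α₀ = 1/(1 + K1/[H⁺] + K1K2/[H⁺]²) = 1/(1 + 10^+1.65 + 10^+0.19) = 0.02118
DIC = [CO2*]/α₀ = 9.635×10^-5 / 0.02118 = 4.55 mmol/kg

DIC = 4.55 mmol/kg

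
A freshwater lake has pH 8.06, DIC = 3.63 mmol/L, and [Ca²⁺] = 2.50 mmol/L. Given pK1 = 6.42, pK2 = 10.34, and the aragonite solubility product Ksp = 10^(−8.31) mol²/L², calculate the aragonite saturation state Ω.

Ω = 9.46

α₂ = 1 / (1 + [H⁺]/K2 + [H⁺]²/(K1K2)) = 1 / (1 + 10^+2.28 + 10^+0.64)
   = 1 / (1 + 190.55 + 4.3652) = 1/195.91 = 0.005104
[CO3²⁻] = α₂ × DIC = 0.005104 × 3.63 = 0.01853 mmol/L = 18.53 μmol/L
Ksp = 10^(−8.31) = 4.898×10^-9
Ω = [Ca²⁺][CO3²⁻]/Ksp = (2.50×10^-3)(1.853×10^-5) / 4.898×10^-9 = 9.46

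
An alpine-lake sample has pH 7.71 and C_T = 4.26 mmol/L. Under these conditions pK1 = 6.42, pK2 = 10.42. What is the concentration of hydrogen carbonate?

α₁ = 1 / (1 + [H⁺]/K1 + K2/[H⁺]) = 1 / (1 + 10^-1.29 + 10^-2.71)
   = 1 / (1 + 0.051286 + 0.0019498) = 1/1.0532 = 0.9495
[HCO3⁻] = α₁ × DIC = 0.9495 × 4.26 = 4.04 mmol/L

[HCO3⁻] = 4.04 mmol/L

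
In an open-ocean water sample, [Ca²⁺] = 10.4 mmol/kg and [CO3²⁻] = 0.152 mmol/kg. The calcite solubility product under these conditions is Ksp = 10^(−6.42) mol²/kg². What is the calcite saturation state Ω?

Ksp = 10^(−6.42) = 3.802×10^-7
Ω = [Ca²⁺][CO3²⁻]/Ksp = (10.4×10^-3)(0.152×10^-3) / 3.802×10^-7 = 4.16

Ω = 4.16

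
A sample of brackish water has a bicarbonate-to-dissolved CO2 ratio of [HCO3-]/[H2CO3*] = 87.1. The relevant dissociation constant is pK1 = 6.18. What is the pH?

pH = 8.12

From K1 = [H⁺][HCO3-]/[H2CO3*]:  pH = pK1 + log₁₀([HCO3-]/[H2CO3*])
log₁₀(87.1) = +1.940
pH = 6.18 + (+1.940) = 8.12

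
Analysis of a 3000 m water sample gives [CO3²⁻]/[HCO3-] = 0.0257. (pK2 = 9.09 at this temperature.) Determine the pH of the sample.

From K2 = [H⁺][CO3²⁻]/[HCO3-]:  pH = pK2 + log₁₀([CO3²⁻]/[HCO3-])
log₁₀(0.0257) = -1.590
pH = 9.09 + (-1.590) = 7.50

pH = 7.50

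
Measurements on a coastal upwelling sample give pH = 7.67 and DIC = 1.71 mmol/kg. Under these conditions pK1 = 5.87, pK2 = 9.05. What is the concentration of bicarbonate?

α₁ = 1 / (1 + [H⁺]/K1 + K2/[H⁺]) = 1 / (1 + 10^-1.80 + 10^-1.38)
   = 1 / (1 + 0.015849 + 0.041687) = 1/1.0575 = 0.9456
[HCO3⁻] = α₁ × DIC = 0.9456 × 1.71 = 1.62 mmol/kg

[HCO3⁻] = 1.62 mmol/kg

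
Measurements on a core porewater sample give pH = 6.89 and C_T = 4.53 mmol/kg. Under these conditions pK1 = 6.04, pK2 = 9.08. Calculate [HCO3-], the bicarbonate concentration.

[HCO3⁻] = 3.95 mmol/kg

α₁ = 1 / (1 + [H⁺]/K1 + K2/[H⁺]) = 1 / (1 + 10^-0.85 + 10^-2.19)
   = 1 / (1 + 0.14125 + 0.0064565) = 1/1.1477 = 0.8713
[HCO3⁻] = α₁ × DIC = 0.8713 × 4.53 = 3.95 mmol/kg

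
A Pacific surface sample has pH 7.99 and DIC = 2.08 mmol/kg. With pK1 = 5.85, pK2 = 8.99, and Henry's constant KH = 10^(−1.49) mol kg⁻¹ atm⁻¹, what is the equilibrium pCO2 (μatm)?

α₀ = 1 / (1 + K1/[H⁺] + K1K2/[H⁺]²) = 1 / (1 + 10^+2.14 + 10^+1.14)
   = 1 / (1 + 138.04 + 13.804) = 1/152.84 = 0.006543
[CO2*] = α₀ × DIC = 0.006543 × 2.08 = 0.01361 mmol/kg = 13.61 μmol/kg
pCO2 = [CO2*]/KH = 1.361×10^-5 / 3.236×10^-2 = 421 μatm

pCO2 = 421 μatm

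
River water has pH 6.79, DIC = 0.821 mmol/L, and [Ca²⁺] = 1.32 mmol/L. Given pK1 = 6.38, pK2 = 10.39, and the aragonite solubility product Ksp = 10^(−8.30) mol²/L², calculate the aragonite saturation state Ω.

Ω = 0.0391

α₂ = 1 / (1 + [H⁺]/K2 + [H⁺]²/(K1K2)) = 1 / (1 + 10^+3.60 + 10^+3.19)
   = 1 / (1 + 3981.1 + 1548.8) = 1/5530.9 = 0.0001808
[CO3²⁻] = α₂ × DIC = 0.0001808 × 0.821 = 0.0001484 mmol/L = 0.1484 μmol/L
Ksp = 10^(−8.30) = 5.012×10^-9
Ω = [Ca²⁺][CO3²⁻]/Ksp = (1.32×10^-3)(1.484×10^-7) / 5.012×10^-9 = 0.0391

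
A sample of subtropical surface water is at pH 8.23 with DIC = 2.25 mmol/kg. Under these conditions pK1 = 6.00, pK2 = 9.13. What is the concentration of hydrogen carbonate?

α₁ = 1 / (1 + [H⁺]/K1 + K2/[H⁺]) = 1 / (1 + 10^-2.23 + 10^-0.90)
   = 1 / (1 + 0.0058884 + 0.12589) = 1/1.1318 = 0.8836
[HCO3⁻] = α₁ × DIC = 0.8836 × 2.25 = 1.99 mmol/kg

[HCO3⁻] = 1.99 mmol/kg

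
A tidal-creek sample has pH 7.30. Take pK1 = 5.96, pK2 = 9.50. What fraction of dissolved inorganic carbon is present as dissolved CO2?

α₀ = 1 / (1 + K1/[H⁺] + K1K2/[H⁺]²) = 1 / (1 + 10^+1.34 + 10^-0.86)
   = 1 / (1 + 21.878 + 0.13804) = 1/23.016 = 0.04345

α₀ = 0.0434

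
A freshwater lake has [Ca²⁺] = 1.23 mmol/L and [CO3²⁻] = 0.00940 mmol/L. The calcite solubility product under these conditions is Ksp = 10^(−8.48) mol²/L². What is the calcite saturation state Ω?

Ω = 3.49

Ksp = 10^(−8.48) = 3.311×10^-9
Ω = [Ca²⁺][CO3²⁻]/Ksp = (1.23×10^-3)(0.00940×10^-3) / 3.311×10^-9 = 3.49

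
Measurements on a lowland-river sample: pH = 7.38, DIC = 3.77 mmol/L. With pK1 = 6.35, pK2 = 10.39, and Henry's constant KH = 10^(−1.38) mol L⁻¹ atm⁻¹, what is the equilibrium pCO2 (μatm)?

α₀ = 1 / (1 + K1/[H⁺] + K1K2/[H⁺]²) = 1 / (1 + 10^+1.03 + 10^-1.98)
   = 1 / (1 + 10.715 + 0.010471) = 1/11.726 = 0.08528
[CO2*] = α₀ × DIC = 0.08528 × 3.77 = 0.3215 mmol/L
pCO2 = [CO2*]/KH = 3.215×10^-4 / 4.169×10^-2 = 7710 μatm

pCO2 = 7710 μatm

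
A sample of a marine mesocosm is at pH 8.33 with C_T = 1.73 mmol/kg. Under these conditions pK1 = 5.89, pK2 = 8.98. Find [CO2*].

[CO2*] = 5.12 μmol/kg

α₀ = 1 / (1 + K1/[H⁺] + K1K2/[H⁺]²) = 1 / (1 + 10^+2.44 + 10^+1.79)
   = 1 / (1 + 275.42 + 61.660) = 1/338.08 = 0.002958
[CO2*] = α₀ × DIC = 0.002958 × 1.73 = 0.00512 mmol/kg = 5.12 μmol/kg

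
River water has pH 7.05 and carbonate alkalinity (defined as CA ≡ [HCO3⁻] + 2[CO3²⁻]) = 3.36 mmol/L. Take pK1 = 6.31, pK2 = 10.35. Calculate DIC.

DIC = 3.97 mmol/L

CA = [HCO3⁻] + 2[CO3²⁻] = (α₁ + 2α₂)·DIC
At pH 7.05: [H⁺]/K1 = 10^-0.74 = 0.18197, K2/[H⁺] = 10^-3.30 = 0.00050119
α₁ = 1/(1 + 0.18197 + 0.00050119) = 1/1.1825 = 0.8457; α₂ = α₁·K2/[H⁺] = 0.0004238
α₁ + 2α₂ = 0.8465
DIC = CA / (α₁ + 2α₂) = 3.36 / 0.8465 = 3.97 mmol/L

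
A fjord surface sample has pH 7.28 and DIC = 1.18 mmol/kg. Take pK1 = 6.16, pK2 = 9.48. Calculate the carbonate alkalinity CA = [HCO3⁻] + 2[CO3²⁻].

CA = [HCO3⁻] + 2[CO3²⁻] = (α₁ + 2α₂)·DIC
At pH 7.28: [H⁺]/K1 = 10^-1.12 = 0.075858, K2/[H⁺] = 10^-2.20 = 0.0063096
α₁ = 1/(1 + 0.075858 + 0.0063096) = 1/1.0822 = 0.9241; α₂ = α₁·K2/[H⁺] = 0.005830
α₁ + 2α₂ = 0.9357
CA = 0.9357 × 1.18 = 1.10 mmol/kg

CA = 1.10 mmol/kg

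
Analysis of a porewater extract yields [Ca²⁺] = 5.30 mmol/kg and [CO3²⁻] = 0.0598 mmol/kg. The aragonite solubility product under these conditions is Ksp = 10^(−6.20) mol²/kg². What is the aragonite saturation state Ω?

Ksp = 10^(−6.20) = 6.310×10^-7
Ω = [Ca²⁺][CO3²⁻]/Ksp = (5.30×10^-3)(0.0598×10^-3) / 6.310×10^-7 = 0.502

Ω = 0.502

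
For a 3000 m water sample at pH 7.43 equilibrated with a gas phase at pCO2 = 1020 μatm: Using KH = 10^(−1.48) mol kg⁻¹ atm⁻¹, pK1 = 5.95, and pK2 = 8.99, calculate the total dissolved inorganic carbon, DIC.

[CO2*] = KH · pCO2 = 10^(−1.48) × 1020×10^-6 = 3.378×10^-5 mol/kg
α₀ = 1/(1 + K1/[H⁺] + K1K2/[H⁺]²) = 1/(1 + 10^+1.48 + 10^-0.08) = 0.03122
DIC = [CO2*]/α₀ = 3.378×10^-5 / 0.03122 = 1.08 mmol/kg

DIC = 1.08 mmol/kg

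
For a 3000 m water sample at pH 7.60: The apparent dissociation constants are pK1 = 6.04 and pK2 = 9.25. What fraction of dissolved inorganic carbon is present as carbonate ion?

α₂ = 0.0213

α₂ = 1 / (1 + [H⁺]/K2 + [H⁺]²/(K1K2)) = 1 / (1 + 10^+1.65 + 10^+0.09)
   = 1 / (1 + 44.668 + 1.2303) = 1/46.899 = 0.02132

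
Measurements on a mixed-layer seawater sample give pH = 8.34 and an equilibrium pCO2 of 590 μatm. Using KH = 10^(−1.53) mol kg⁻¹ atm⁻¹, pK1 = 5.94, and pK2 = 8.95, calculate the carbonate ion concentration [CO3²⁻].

[CO2*] = KH · pCO2 = 10^(−1.53) × 590×10^-6 = 1.741×10^-5 mol/kg
α₀ = 1/(1 + K1/[H⁺] + K1K2/[H⁺]²) = 1/(1 + 10^+2.40 + 10^+1.79) = 0.003186
DIC = [CO2*]/α₀ = 1.741×10^-5 / 0.003186 = 5.465 mmol/kg
[CO3²⁻] = α₂·DIC; α₂ = 0.1965, so [CO3²⁻] = 0.1965 × 5.465 = 1.07 mmol/kg

[CO3²⁻] = 1.07 mmol/kg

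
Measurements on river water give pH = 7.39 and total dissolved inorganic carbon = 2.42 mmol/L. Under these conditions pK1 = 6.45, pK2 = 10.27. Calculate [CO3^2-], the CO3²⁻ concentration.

α₂ = 1 / (1 + [H⁺]/K2 + [H⁺]²/(K1K2)) = 1 / (1 + 10^+2.88 + 10^+1.94)
   = 1 / (1 + 758.58 + 87.096) = 1/846.67 = 0.001181
[CO3²⁻] = α₂ × DIC = 0.001181 × 2.42 = 0.00286 mmol/L = 2.86 μmol/L

[CO3²⁻] = 2.86 μmol/L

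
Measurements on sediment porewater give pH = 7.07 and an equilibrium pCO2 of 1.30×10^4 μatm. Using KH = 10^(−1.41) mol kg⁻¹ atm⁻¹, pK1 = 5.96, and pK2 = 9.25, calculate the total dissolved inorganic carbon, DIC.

DIC = 7.06 mmol/kg

[CO2*] = KH · pCO2 = 10^(−1.41) × 1.30×10^4×10^-6 = 5.058×10^-4 mol/kg
α₀ = 1/(1 + K1/[H⁺] + K1K2/[H⁺]²) = 1/(1 + 10^+1.11 + 10^-1.07) = 0.07159
DIC = [CO2*]/α₀ = 5.058×10^-4 / 0.07159 = 7.06 mmol/kg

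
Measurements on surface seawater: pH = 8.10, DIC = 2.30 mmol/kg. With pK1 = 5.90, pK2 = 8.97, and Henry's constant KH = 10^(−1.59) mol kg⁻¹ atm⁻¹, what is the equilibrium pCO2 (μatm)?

pCO2 = 495 μatm

α₀ = 1 / (1 + K1/[H⁺] + K1K2/[H⁺]²) = 1 / (1 + 10^+2.20 + 10^+1.33)
   = 1 / (1 + 158.49 + 21.380) = 1/180.87 = 0.005529
[CO2*] = α₀ × DIC = 0.005529 × 2.30 = 0.01272 mmol/kg = 12.72 μmol/kg
pCO2 = [CO2*]/KH = 1.272×10^-5 / 2.570×10^-2 = 495 μatm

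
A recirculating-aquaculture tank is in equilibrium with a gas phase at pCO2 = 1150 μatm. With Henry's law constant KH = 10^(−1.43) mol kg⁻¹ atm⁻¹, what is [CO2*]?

KH = 10^(−1.43) = 3.715×10^-2 mol kg⁻¹ atm⁻¹
[CO2*] = KH · pCO2 = 3.715×10^-2 × 1150×10^-6 atm = 4.27×10^-5 mol/kg

[CO2*] = 42.7 μmol/kg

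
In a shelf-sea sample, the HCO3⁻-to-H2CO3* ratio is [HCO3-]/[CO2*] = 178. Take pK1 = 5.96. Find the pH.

From K1 = [H⁺][HCO3-]/[CO2*]:  pH = pK1 + log₁₀([HCO3-]/[CO2*])
log₁₀(178) = +2.250
pH = 5.96 + (+2.250) = 8.21

pH = 8.21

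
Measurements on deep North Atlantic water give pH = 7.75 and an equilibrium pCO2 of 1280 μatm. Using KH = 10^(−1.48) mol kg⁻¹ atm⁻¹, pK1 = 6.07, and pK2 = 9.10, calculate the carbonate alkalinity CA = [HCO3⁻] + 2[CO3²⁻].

CA = 2.21 mmol/kg

[CO2*] = KH · pCO2 = 10^(−1.48) × 1280×10^-6 = 4.238×10^-5 mol/kg
α₀ = 1/(1 + K1/[H⁺] + K1K2/[H⁺]²) = 1/(1 + 10^+1.68 + 10^+0.33) = 0.01961
DIC = [CO2*]/α₀ = 4.238×10^-5 / 0.01961 = 2.162 mmol/kg
CA = (α₁ + 2α₂)·DIC = (0.9385 + 2×0.04192) × 2.162 = 2.21 mmol/kg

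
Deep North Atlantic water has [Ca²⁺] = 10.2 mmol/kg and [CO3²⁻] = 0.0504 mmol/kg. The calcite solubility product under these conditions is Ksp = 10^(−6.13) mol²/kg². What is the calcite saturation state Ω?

Ω = 0.693

Ksp = 10^(−6.13) = 7.413×10^-7
Ω = [Ca²⁺][CO3²⁻]/Ksp = (10.2×10^-3)(0.0504×10^-3) / 7.413×10^-7 = 0.693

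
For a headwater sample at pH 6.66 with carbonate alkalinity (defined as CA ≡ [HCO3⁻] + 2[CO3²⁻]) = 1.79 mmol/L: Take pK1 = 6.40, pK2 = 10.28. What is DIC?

DIC = 2.77 mmol/L

CA = [HCO3⁻] + 2[CO3²⁻] = (α₁ + 2α₂)·DIC
At pH 6.66: [H⁺]/K1 = 10^-0.26 = 0.54954, K2/[H⁺] = 10^-3.62 = 0.00023988
α₁ = 1/(1 + 0.54954 + 0.00023988) = 1/1.5498 = 0.6453; α₂ = α₁·K2/[H⁺] = 0.0001548
α₁ + 2α₂ = 0.6456
DIC = CA / (α₁ + 2α₂) = 1.79 / 0.6456 = 2.77 mmol/L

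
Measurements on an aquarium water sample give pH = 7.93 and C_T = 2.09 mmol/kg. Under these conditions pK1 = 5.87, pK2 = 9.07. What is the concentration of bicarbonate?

α₁ = 1 / (1 + [H⁺]/K1 + K2/[H⁺]) = 1 / (1 + 10^-2.06 + 10^-1.14)
   = 1 / (1 + 0.0087096 + 0.072444) = 1/1.0812 = 0.9249
[HCO3⁻] = α₁ × DIC = 0.9249 × 2.09 = 1.93 mmol/kg

[HCO3⁻] = 1.93 mmol/kg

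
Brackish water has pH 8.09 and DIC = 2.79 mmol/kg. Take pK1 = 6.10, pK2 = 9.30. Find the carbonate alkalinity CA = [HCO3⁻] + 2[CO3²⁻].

CA = 2.92 mmol/kg

CA = [HCO3⁻] + 2[CO3²⁻] = (α₁ + 2α₂)·DIC
At pH 8.09: [H⁺]/K1 = 10^-1.99 = 0.010233, K2/[H⁺] = 10^-1.21 = 0.061660
α₁ = 1/(1 + 0.010233 + 0.061660) = 1/1.0719 = 0.9329; α₂ = α₁·K2/[H⁺] = 0.05752
α₁ + 2α₂ = 1.0480
CA = 1.0480 × 2.79 = 2.92 mmol/kg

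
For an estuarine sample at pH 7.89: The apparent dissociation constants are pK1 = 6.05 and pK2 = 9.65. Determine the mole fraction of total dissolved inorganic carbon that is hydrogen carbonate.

α₁ = 1 / (1 + [H⁺]/K1 + K2/[H⁺]) = 1 / (1 + 10^-1.84 + 10^-1.76)
   = 1 / (1 + 0.014454 + 0.017378) = 1/1.0318 = 0.9691

α₁ = 0.969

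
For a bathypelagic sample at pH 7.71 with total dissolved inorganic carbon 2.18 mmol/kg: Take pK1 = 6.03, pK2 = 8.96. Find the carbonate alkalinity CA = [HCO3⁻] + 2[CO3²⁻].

CA = [HCO3⁻] + 2[CO3²⁻] = (α₁ + 2α₂)·DIC
At pH 7.71: [H⁺]/K1 = 10^-1.68 = 0.020893, K2/[H⁺] = 10^-1.25 = 0.056234
α₁ = 1/(1 + 0.020893 + 0.056234) = 1/1.0771 = 0.9284; α₂ = α₁·K2/[H⁺] = 0.05221
α₁ + 2α₂ = 1.0328
CA = 1.0328 × 2.18 = 2.25 mmol/kg

CA = 2.25 mmol/kg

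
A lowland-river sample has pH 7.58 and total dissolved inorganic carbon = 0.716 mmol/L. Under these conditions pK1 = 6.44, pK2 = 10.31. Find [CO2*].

α₀ = 1 / (1 + K1/[H⁺] + K1K2/[H⁺]²) = 1 / (1 + 10^+1.14 + 10^-1.59)
   = 1 / (1 + 13.804 + 0.025704) = 1/14.830 = 0.06743
[CO2*] = α₀ × DIC = 0.06743 × 0.716 = 0.0483 mmol/L

[CO2*] = 0.0483 mmol/L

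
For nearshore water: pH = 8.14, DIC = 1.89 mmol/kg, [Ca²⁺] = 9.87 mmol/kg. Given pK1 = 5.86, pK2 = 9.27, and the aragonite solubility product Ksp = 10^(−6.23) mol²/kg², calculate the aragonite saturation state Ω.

α₂ = 1 / (1 + [H⁺]/K2 + [H⁺]²/(K1K2)) = 1 / (1 + 10^+1.13 + 10^-1.15)
   = 1 / (1 + 13.490 + 0.070795) = 1/14.560 = 0.06868
[CO3²⁻] = α₂ × DIC = 0.06868 × 1.89 = 0.1298 mmol/kg
Ksp = 10^(−6.23) = 5.888×10^-7
Ω = [Ca²⁺][CO3²⁻]/Ksp = (9.87×10^-3)(1.298×10^-4) / 5.888×10^-7 = 2.18

Ω = 2.18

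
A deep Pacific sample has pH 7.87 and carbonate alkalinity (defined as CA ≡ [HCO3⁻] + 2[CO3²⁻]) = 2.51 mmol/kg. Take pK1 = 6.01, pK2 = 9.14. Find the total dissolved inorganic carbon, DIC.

CA = [HCO3⁻] + 2[CO3²⁻] = (α₁ + 2α₂)·DIC
At pH 7.87: [H⁺]/K1 = 10^-1.86 = 0.013804, K2/[H⁺] = 10^-1.27 = 0.053703
α₁ = 1/(1 + 0.013804 + 0.053703) = 1/1.0675 = 0.9368; α₂ = α₁·K2/[H⁺] = 0.05031
α₁ + 2α₂ = 1.0374
DIC = CA / (α₁ + 2α₂) = 2.51 / 1.0374 = 2.42 mmol/kg

DIC = 2.42 mmol/kg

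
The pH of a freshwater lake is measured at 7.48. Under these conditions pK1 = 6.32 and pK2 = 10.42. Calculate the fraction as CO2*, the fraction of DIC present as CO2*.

α₀ = 1 / (1 + K1/[H⁺] + K1K2/[H⁺]²) = 1 / (1 + 10^+1.16 + 10^-1.78)
   = 1 / (1 + 14.454 + 0.016596) = 1/15.471 = 0.06464

α₀ = 0.0646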